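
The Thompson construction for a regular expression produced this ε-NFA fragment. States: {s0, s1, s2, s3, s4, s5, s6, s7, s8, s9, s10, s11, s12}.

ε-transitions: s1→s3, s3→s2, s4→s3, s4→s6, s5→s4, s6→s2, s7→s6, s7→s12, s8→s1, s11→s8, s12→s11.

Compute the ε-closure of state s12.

Start with {s12}.
From s12 via ε: add s11.
From s11 via ε: add s8.
From s8 via ε: add s1.
From s1 via ε: add s3.
From s3 via ε: add s2.
No new states can be added; the closed set is {s1, s2, s3, s8, s11, s12}.

{s1, s2, s3, s8, s11, s12}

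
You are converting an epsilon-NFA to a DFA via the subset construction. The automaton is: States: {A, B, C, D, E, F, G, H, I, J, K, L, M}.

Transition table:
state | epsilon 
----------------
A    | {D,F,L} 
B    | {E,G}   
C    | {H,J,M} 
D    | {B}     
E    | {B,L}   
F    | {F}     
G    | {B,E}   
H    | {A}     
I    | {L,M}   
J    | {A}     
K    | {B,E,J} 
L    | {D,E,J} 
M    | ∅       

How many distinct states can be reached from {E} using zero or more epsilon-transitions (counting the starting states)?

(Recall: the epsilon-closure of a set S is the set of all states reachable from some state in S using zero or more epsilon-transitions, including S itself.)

Start with {E}.
From E via epsilon: add B, L.
From B via epsilon: add G.
From L via epsilon: add D, J.
From J via epsilon: add A.
From A via epsilon: add F.
epsilon-closure = {A, B, D, E, F, G, J, L}, which has 8 states.

8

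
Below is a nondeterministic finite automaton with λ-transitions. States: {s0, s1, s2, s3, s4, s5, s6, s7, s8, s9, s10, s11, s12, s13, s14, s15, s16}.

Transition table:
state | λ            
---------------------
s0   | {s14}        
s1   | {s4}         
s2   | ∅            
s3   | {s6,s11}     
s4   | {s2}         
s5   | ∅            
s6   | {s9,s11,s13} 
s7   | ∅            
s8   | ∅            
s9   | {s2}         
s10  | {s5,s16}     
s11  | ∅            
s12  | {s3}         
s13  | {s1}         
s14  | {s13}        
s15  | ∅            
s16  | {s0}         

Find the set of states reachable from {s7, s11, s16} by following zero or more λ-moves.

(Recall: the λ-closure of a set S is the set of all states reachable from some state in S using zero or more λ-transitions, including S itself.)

Start with {s7, s11, s16}.
From s16 via λ: add s0.
From s0 via λ: add s14.
From s14 via λ: add s13.
From s13 via λ: add s1.
From s1 via λ: add s4.
From s4 via λ: add s2.
No new states can be added; the closed set is {s0, s1, s2, s4, s7, s11, s13, s14, s16}.

{s0, s1, s2, s4, s7, s11, s13, s14, s16}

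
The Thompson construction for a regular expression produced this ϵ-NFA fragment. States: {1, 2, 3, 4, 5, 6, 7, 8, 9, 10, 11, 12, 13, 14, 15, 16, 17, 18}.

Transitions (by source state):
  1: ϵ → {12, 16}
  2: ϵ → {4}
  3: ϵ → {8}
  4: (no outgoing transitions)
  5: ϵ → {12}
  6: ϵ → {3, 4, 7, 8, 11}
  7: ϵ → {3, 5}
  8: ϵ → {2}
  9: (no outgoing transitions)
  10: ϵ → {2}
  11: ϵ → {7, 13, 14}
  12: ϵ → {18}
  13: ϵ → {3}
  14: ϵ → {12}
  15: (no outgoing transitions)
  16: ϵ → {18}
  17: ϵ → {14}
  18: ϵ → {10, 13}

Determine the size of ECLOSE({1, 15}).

Start with {1, 15}.
From 1 via ϵ: add 12, 16.
From 12 via ϵ: add 18.
From 18 via ϵ: add 10, 13.
From 10 via ϵ: add 2.
From 13 via ϵ: add 3.
From 2 via ϵ: add 4.
From 3 via ϵ: add 8.
ϵ-closure = {1, 2, 3, 4, 8, 10, 12, 13, 15, 16, 18}, which has 11 states.

11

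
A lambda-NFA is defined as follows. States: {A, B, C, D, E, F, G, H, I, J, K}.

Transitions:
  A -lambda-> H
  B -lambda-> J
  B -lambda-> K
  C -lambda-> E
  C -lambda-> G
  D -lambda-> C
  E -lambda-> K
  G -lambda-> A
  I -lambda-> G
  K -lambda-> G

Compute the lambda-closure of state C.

{A, C, E, G, H, K}

Start with {C}.
From C via lambda: add E, G.
From E via lambda: add K.
From G via lambda: add A.
From A via lambda: add H.
No new states can be added; the closed set is {A, C, E, G, H, K}.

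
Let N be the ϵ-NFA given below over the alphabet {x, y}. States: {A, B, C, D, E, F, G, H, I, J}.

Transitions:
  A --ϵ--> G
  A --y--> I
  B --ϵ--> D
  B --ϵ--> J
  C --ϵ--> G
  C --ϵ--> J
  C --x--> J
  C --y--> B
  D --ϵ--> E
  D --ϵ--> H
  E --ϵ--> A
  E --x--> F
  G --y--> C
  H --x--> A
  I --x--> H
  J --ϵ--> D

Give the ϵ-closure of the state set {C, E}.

Start with {C, E}.
From C via ϵ: add G, J.
From E via ϵ: add A.
From J via ϵ: add D.
From D via ϵ: add H.
No new states can be added; the closed set is {A, C, D, E, G, H, J}.

{A, C, D, E, G, H, J}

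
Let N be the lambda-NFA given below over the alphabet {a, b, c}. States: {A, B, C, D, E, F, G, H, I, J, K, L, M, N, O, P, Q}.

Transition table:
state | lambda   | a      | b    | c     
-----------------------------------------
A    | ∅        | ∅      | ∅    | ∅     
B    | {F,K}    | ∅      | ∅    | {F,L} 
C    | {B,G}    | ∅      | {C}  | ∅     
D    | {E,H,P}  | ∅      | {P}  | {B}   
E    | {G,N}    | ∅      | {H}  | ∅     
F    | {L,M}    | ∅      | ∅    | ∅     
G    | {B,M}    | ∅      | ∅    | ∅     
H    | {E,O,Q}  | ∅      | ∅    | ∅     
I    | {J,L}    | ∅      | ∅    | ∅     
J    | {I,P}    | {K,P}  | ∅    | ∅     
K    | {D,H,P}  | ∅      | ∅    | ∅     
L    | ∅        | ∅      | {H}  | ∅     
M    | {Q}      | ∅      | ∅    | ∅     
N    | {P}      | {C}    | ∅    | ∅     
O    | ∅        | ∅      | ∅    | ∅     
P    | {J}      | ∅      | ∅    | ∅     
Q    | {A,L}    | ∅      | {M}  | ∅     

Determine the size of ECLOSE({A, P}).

Start with {A, P}.
From P via lambda: add J.
From J via lambda: add I.
From I via lambda: add L.
lambda-closure = {A, I, J, L, P}, which has 5 states.

5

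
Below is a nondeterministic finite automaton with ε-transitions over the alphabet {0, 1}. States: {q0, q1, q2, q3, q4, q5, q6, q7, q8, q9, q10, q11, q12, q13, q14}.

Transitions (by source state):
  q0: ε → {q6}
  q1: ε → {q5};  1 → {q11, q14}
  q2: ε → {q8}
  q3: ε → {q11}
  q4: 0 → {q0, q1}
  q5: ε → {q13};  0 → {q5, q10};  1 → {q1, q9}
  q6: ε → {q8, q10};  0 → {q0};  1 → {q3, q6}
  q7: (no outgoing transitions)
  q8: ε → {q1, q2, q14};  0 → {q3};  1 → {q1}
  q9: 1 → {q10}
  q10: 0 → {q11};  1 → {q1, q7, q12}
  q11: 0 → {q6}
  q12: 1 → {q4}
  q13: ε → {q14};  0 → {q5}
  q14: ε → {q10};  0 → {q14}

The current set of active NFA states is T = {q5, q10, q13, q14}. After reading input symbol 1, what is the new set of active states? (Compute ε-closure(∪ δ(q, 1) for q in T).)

q5 on 1 → {q1, q9}.
q10 on 1 → {q1, q7, q12}.
No 1-transition from q13, q14.
Union after reading 1: {q1, q7, q9, q12}.
Now take the ε-closure:
From q1 via ε: add q5.
From q5 via ε: add q13.
From q13 via ε: add q14.
From q14 via ε: add q10.
No new states can be added; the closed set is {q1, q5, q7, q9, q10, q12, q13, q14}.

{q1, q5, q7, q9, q10, q12, q13, q14}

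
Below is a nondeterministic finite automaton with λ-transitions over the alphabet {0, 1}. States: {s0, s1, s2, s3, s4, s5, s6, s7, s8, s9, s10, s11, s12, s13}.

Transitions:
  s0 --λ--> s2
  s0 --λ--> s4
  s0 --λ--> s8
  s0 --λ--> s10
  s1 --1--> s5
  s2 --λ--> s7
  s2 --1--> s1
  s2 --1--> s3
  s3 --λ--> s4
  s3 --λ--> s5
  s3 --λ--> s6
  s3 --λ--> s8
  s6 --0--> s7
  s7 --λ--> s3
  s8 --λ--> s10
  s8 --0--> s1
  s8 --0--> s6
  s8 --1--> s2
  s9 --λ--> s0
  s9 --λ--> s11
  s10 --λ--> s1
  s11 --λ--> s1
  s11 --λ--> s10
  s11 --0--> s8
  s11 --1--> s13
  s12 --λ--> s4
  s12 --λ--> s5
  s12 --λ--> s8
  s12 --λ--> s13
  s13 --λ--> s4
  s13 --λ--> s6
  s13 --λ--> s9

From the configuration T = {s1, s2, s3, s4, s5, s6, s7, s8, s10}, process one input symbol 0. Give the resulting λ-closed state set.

s6 on 0 → {s7}.
s8 on 0 → {s1, s6}.
No 0-transition from s1, s2, s3, s4, s5, s7, s10.
Union after reading 0: {s1, s6, s7}.
Now take the λ-closure:
From s7 via λ: add s3.
From s3 via λ: add s4, s5, s8.
From s8 via λ: add s10.
No new states can be added; the closed set is {s1, s3, s4, s5, s6, s7, s8, s10}.

{s1, s3, s4, s5, s6, s7, s8, s10}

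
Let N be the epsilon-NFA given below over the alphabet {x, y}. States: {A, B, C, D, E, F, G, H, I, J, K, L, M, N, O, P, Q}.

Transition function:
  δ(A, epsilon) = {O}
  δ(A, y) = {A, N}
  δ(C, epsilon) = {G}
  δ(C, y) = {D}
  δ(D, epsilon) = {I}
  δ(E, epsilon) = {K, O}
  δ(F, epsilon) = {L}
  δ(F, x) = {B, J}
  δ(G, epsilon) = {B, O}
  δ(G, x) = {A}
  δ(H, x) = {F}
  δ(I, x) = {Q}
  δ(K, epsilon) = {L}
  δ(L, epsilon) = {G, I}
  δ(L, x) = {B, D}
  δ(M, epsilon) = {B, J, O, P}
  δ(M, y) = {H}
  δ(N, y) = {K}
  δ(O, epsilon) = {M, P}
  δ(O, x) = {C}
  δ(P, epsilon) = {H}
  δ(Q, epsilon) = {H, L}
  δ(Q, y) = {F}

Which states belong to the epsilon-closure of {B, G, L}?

{B, G, H, I, J, L, M, O, P}

Start with {B, G, L}.
From G via epsilon: add O.
From L via epsilon: add I.
From O via epsilon: add M, P.
From M via epsilon: add J.
From P via epsilon: add H.
No new states can be added; the closed set is {B, G, H, I, J, L, M, O, P}.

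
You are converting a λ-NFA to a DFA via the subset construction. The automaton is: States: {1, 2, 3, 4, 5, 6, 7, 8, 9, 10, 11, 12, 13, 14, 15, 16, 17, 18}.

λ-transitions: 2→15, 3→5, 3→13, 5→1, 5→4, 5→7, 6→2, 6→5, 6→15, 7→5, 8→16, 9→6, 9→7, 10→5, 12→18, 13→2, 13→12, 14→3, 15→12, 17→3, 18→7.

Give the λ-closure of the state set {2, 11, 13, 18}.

Start with {2, 11, 13, 18}.
From 2 via λ: add 15.
From 13 via λ: add 12.
From 18 via λ: add 7.
From 7 via λ: add 5.
From 5 via λ: add 1, 4.
No new states can be added; the closed set is {1, 2, 4, 5, 7, 11, 12, 13, 15, 18}.

{1, 2, 4, 5, 7, 11, 12, 13, 15, 18}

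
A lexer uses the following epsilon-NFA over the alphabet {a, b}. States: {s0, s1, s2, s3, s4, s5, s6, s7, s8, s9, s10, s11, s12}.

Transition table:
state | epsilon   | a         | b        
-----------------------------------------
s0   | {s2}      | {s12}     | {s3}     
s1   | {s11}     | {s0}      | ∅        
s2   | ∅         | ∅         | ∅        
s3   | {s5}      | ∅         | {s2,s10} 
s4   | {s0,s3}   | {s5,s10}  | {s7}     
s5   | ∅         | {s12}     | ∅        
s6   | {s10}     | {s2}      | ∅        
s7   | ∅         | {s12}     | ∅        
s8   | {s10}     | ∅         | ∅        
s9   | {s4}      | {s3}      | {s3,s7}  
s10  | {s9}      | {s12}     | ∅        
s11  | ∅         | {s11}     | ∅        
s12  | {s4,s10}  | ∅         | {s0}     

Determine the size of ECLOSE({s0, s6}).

8

Start with {s0, s6}.
From s0 via epsilon: add s2.
From s6 via epsilon: add s10.
From s10 via epsilon: add s9.
From s9 via epsilon: add s4.
From s4 via epsilon: add s3.
From s3 via epsilon: add s5.
epsilon-closure = {s0, s2, s3, s4, s5, s6, s9, s10}, which has 8 states.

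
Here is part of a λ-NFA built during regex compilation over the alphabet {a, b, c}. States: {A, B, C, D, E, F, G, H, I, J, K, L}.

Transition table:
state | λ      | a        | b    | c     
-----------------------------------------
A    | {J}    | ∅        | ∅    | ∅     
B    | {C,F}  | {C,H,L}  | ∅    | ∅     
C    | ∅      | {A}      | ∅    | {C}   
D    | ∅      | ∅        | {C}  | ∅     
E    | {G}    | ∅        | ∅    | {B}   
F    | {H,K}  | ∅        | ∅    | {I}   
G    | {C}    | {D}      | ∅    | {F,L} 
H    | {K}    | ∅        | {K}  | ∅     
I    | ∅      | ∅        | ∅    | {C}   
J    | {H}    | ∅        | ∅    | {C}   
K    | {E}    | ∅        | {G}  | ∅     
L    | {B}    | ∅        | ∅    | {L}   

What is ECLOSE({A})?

{A, C, E, G, H, J, K}

Start with {A}.
From A via λ: add J.
From J via λ: add H.
From H via λ: add K.
From K via λ: add E.
From E via λ: add G.
From G via λ: add C.
No new states can be added; the closed set is {A, C, E, G, H, J, K}.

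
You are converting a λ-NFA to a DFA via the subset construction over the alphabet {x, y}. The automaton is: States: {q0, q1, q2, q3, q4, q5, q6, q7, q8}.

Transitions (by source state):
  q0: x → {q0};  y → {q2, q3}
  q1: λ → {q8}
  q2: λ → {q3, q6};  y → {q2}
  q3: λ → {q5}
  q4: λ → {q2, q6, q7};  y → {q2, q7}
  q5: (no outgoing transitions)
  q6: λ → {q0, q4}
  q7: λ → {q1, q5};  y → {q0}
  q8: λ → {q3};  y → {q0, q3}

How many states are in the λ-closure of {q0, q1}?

5

Start with {q0, q1}.
From q1 via λ: add q8.
From q8 via λ: add q3.
From q3 via λ: add q5.
λ-closure = {q0, q1, q3, q5, q8}, which has 5 states.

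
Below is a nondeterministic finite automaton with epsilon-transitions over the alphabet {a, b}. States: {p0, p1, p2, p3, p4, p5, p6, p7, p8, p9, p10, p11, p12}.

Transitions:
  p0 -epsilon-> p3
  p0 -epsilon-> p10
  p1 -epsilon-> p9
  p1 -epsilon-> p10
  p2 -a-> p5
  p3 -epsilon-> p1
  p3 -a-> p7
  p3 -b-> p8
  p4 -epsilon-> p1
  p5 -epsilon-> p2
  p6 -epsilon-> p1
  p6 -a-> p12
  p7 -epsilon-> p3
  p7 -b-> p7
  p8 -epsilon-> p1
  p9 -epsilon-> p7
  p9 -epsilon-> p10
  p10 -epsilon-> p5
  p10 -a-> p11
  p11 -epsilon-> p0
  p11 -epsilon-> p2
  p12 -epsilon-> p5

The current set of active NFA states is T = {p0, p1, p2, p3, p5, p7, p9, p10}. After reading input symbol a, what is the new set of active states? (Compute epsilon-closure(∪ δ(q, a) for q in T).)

{p0, p1, p2, p3, p5, p7, p9, p10, p11}

p2 on a → {p5}.
p3 on a → {p7}.
p10 on a → {p11}.
No a-transition from p0, p1, p5, p7, p9.
Union after reading a: {p5, p7, p11}.
Now take the epsilon-closure:
From p5 via epsilon: add p2.
From p7 via epsilon: add p3.
From p11 via epsilon: add p0.
From p0 via epsilon: add p10.
From p3 via epsilon: add p1.
From p1 via epsilon: add p9.
No new states can be added; the closed set is {p0, p1, p2, p3, p5, p7, p9, p10, p11}.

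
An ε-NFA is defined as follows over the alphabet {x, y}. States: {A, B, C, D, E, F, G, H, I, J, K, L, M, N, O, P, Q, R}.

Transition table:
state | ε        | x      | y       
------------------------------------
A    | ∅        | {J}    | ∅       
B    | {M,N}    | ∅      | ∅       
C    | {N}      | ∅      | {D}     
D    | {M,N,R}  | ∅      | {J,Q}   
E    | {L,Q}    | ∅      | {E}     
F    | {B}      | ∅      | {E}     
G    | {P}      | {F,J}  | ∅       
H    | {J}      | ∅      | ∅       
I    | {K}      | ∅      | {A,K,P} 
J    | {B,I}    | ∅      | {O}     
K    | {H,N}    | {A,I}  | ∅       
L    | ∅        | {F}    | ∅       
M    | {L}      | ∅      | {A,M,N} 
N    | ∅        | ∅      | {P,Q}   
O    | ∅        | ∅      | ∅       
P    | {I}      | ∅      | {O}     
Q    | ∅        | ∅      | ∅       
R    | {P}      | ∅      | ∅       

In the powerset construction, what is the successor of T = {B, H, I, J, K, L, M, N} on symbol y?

I on y → {A, K, P}.
J on y → {O}.
M on y → {A, M, N}.
N on y → {P, Q}.
No y-transition from B, H, K, L.
Union after reading y: {A, K, M, N, O, P, Q}.
Now take the ε-closure:
From K via ε: add H.
From M via ε: add L.
From P via ε: add I.
From H via ε: add J.
From J via ε: add B.
No new states can be added; the closed set is {A, B, H, I, J, K, L, M, N, O, P, Q}.

{A, B, H, I, J, K, L, M, N, O, P, Q}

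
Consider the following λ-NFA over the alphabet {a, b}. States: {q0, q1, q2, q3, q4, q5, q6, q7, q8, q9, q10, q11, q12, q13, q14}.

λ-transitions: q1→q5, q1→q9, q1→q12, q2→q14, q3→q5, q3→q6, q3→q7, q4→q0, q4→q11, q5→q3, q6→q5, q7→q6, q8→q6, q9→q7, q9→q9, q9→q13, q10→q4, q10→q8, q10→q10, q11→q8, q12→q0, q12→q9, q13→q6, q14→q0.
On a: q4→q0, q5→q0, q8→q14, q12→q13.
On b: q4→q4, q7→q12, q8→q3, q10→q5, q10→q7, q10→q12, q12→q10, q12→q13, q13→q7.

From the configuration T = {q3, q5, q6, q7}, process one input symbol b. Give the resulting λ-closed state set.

q7 on b → {q12}.
No b-transition from q3, q5, q6.
Union after reading b: {q12}.
Now take the λ-closure:
From q12 via λ: add q0, q9.
From q9 via λ: add q7, q13.
From q7 via λ: add q6.
From q6 via λ: add q5.
From q5 via λ: add q3.
No new states can be added; the closed set is {q0, q3, q5, q6, q7, q9, q12, q13}.

{q0, q3, q5, q6, q7, q9, q12, q13}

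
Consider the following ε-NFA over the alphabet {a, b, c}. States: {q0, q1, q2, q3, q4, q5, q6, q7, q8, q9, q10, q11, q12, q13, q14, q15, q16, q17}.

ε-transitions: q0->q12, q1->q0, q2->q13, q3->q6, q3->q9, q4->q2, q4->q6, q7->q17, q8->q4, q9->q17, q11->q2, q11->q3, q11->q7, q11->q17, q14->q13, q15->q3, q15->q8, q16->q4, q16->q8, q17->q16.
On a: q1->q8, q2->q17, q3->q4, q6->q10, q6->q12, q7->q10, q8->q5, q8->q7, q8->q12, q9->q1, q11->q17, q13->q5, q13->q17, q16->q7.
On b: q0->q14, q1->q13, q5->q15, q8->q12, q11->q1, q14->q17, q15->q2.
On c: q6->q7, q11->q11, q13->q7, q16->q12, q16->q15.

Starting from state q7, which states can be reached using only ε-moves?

Start with {q7}.
From q7 via ε: add q17.
From q17 via ε: add q16.
From q16 via ε: add q4, q8.
From q4 via ε: add q2, q6.
From q2 via ε: add q13.
No new states can be added; the closed set is {q2, q4, q6, q7, q8, q13, q16, q17}.

{q2, q4, q6, q7, q8, q13, q16, q17}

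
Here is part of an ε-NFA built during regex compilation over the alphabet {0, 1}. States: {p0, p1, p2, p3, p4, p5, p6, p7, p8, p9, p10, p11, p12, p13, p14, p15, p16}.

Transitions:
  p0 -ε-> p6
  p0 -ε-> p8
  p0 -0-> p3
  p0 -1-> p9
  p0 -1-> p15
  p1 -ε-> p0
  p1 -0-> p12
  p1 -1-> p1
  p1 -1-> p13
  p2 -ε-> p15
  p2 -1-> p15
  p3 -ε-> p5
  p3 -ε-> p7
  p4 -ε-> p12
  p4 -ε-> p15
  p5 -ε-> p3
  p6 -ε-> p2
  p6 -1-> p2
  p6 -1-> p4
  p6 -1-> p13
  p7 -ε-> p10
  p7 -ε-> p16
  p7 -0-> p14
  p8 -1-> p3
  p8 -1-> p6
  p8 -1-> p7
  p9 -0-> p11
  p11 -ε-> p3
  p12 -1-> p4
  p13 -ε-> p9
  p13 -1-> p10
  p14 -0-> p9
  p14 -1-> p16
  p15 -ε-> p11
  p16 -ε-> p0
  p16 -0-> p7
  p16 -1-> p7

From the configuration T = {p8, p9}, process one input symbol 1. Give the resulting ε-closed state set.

{p0, p2, p3, p5, p6, p7, p8, p10, p11, p15, p16}

p8 on 1 → {p3, p6, p7}.
No 1-transition from p9.
Union after reading 1: {p3, p6, p7}.
Now take the ε-closure:
From p3 via ε: add p5.
From p6 via ε: add p2.
From p7 via ε: add p10, p16.
From p2 via ε: add p15.
From p16 via ε: add p0.
From p0 via ε: add p8.
From p15 via ε: add p11.
No new states can be added; the closed set is {p0, p2, p3, p5, p6, p7, p8, p10, p11, p15, p16}.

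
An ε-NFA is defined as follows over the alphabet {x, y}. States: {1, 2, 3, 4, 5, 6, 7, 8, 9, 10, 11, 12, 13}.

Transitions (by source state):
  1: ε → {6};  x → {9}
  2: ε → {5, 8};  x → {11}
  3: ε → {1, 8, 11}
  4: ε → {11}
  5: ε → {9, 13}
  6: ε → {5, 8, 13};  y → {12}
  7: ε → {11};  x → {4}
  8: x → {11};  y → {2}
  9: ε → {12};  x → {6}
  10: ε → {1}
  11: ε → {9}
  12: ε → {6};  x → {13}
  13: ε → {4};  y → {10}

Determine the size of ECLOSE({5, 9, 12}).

Start with {5, 9, 12}.
From 5 via ε: add 13.
From 12 via ε: add 6.
From 6 via ε: add 8.
From 13 via ε: add 4.
From 4 via ε: add 11.
ε-closure = {4, 5, 6, 8, 9, 11, 12, 13}, which has 8 states.

8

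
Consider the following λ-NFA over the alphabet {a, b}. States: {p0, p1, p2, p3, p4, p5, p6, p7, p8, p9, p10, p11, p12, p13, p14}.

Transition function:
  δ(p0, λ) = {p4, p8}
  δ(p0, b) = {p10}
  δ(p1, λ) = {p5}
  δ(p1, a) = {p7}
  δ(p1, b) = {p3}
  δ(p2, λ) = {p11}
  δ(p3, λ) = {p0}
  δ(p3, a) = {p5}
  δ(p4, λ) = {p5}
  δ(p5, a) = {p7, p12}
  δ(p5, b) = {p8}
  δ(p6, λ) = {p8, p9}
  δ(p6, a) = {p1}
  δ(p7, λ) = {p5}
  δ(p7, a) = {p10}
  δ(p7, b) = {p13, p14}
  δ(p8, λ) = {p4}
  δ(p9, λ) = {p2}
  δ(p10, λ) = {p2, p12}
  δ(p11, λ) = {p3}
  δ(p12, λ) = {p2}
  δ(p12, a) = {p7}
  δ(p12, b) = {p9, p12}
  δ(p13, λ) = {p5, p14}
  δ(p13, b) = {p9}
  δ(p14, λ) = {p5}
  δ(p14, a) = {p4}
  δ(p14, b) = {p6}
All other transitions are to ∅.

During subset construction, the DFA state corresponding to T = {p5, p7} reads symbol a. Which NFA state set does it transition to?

{p0, p2, p3, p4, p5, p7, p8, p10, p11, p12}

p5 on a → {p7, p12}.
p7 on a → {p10}.
Union after reading a: {p7, p10, p12}.
Now take the λ-closure:
From p7 via λ: add p5.
From p10 via λ: add p2.
From p2 via λ: add p11.
From p11 via λ: add p3.
From p3 via λ: add p0.
From p0 via λ: add p4, p8.
No new states can be added; the closed set is {p0, p2, p3, p4, p5, p7, p8, p10, p11, p12}.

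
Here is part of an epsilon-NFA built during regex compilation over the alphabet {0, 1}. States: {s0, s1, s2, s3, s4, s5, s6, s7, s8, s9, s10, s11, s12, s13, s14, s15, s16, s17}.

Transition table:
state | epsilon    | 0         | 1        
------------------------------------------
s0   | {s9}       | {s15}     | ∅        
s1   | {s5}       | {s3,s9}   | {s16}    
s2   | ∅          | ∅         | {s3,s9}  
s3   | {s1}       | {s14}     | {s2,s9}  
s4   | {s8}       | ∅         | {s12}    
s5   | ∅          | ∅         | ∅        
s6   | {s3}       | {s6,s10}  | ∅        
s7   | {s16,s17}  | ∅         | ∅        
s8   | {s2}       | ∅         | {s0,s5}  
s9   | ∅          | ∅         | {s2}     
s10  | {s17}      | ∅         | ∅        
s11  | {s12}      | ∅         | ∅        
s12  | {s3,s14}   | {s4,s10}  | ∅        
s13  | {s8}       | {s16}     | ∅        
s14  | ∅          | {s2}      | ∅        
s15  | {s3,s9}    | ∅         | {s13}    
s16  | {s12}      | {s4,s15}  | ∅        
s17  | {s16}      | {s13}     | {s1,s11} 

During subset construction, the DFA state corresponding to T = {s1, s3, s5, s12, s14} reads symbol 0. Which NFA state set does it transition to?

s1 on 0 → {s3, s9}.
s3 on 0 → {s14}.
s12 on 0 → {s4, s10}.
s14 on 0 → {s2}.
No 0-transition from s5.
Union after reading 0: {s2, s3, s4, s9, s10, s14}.
Now take the epsilon-closure:
From s3 via epsilon: add s1.
From s4 via epsilon: add s8.
From s10 via epsilon: add s17.
From s1 via epsilon: add s5.
From s17 via epsilon: add s16.
From s16 via epsilon: add s12.
No new states can be added; the closed set is {s1, s2, s3, s4, s5, s8, s9, s10, s12, s14, s16, s17}.

{s1, s2, s3, s4, s5, s8, s9, s10, s12, s14, s16, s17}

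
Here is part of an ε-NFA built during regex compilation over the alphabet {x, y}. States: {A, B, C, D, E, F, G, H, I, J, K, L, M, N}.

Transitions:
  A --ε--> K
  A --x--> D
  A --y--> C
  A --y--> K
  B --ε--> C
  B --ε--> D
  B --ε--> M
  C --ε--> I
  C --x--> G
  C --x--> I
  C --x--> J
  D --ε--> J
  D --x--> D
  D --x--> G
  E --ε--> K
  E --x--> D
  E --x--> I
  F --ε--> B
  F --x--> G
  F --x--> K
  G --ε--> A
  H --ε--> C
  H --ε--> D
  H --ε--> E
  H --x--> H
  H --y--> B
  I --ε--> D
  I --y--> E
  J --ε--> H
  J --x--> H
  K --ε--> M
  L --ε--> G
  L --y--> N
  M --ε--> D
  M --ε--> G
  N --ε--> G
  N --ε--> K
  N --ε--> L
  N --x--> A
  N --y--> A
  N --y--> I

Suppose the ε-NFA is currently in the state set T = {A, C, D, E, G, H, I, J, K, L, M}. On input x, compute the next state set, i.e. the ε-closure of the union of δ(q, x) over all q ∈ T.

{A, C, D, E, G, H, I, J, K, M}

A on x → {D}.
C on x → {G, I, J}.
D on x → {D, G}.
E on x → {D, I}.
H on x → {H}.
J on x → {H}.
No x-transition from G, I, K, L, M.
Union after reading x: {D, G, H, I, J}.
Now take the ε-closure:
From G via ε: add A.
From H via ε: add C, E.
From A via ε: add K.
From K via ε: add M.
No new states can be added; the closed set is {A, C, D, E, G, H, I, J, K, M}.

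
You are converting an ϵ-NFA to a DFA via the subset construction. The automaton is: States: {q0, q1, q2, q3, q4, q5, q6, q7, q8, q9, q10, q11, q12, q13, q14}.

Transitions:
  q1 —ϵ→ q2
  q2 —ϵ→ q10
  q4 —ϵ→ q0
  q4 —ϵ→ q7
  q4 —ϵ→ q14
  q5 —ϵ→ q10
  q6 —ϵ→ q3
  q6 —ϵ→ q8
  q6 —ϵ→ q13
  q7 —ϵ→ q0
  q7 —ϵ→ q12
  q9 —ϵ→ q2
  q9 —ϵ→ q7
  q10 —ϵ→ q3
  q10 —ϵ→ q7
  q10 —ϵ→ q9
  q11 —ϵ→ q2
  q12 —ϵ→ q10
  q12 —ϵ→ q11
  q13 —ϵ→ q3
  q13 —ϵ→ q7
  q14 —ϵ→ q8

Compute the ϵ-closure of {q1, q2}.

{q0, q1, q2, q3, q7, q9, q10, q11, q12}

Start with {q1, q2}.
From q2 via ϵ: add q10.
From q10 via ϵ: add q3, q7, q9.
From q7 via ϵ: add q0, q12.
From q12 via ϵ: add q11.
No new states can be added; the closed set is {q0, q1, q2, q3, q7, q9, q10, q11, q12}.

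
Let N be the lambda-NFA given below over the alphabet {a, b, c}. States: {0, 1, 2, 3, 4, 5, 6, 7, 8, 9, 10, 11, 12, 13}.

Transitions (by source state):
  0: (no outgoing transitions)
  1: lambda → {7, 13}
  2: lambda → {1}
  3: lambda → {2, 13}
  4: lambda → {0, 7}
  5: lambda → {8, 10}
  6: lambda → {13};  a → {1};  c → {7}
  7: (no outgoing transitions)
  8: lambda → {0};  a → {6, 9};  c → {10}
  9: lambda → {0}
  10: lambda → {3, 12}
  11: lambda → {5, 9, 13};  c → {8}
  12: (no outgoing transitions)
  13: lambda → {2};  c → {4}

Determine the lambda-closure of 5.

Start with {5}.
From 5 via lambda: add 8, 10.
From 8 via lambda: add 0.
From 10 via lambda: add 3, 12.
From 3 via lambda: add 2, 13.
From 2 via lambda: add 1.
From 1 via lambda: add 7.
No new states can be added; the closed set is {0, 1, 2, 3, 5, 7, 8, 10, 12, 13}.

{0, 1, 2, 3, 5, 7, 8, 10, 12, 13}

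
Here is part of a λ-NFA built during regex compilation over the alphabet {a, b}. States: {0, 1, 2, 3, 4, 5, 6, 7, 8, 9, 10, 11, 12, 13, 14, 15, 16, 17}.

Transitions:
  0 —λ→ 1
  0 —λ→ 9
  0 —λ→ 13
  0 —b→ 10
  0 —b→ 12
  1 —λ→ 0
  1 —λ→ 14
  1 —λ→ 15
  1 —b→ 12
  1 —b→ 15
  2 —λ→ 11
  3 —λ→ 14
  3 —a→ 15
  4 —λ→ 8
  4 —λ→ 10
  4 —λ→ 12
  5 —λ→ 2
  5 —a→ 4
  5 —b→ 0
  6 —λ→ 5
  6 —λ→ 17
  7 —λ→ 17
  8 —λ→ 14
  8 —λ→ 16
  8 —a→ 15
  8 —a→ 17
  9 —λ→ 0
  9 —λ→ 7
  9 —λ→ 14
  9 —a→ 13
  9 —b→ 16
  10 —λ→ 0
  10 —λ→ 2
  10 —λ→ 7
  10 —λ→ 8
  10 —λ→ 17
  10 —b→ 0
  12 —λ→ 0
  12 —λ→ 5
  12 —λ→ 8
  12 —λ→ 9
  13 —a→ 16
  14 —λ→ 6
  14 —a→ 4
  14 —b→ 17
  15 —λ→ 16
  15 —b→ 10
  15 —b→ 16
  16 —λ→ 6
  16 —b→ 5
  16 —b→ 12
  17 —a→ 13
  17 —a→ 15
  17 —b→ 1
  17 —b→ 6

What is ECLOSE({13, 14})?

Start with {13, 14}.
From 14 via λ: add 6.
From 6 via λ: add 5, 17.
From 5 via λ: add 2.
From 2 via λ: add 11.
No new states can be added; the closed set is {2, 5, 6, 11, 13, 14, 17}.

{2, 5, 6, 11, 13, 14, 17}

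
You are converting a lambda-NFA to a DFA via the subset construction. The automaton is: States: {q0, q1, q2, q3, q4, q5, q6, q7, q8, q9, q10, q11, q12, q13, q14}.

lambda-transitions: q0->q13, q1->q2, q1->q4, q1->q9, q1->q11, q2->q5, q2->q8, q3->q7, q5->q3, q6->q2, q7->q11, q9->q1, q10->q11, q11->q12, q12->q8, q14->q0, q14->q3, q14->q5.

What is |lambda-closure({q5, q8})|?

Start with {q5, q8}.
From q5 via lambda: add q3.
From q3 via lambda: add q7.
From q7 via lambda: add q11.
From q11 via lambda: add q12.
lambda-closure = {q3, q5, q7, q8, q11, q12}, which has 6 states.

6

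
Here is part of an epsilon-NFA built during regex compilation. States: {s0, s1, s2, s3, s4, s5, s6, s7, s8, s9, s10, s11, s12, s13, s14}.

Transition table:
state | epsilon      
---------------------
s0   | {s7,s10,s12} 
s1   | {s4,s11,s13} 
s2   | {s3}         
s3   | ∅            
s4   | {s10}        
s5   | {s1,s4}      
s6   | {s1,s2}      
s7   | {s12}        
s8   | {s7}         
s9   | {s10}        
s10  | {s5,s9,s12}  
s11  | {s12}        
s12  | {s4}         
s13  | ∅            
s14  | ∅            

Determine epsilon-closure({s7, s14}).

{s1, s4, s5, s7, s9, s10, s11, s12, s13, s14}

Start with {s7, s14}.
From s7 via epsilon: add s12.
From s12 via epsilon: add s4.
From s4 via epsilon: add s10.
From s10 via epsilon: add s5, s9.
From s5 via epsilon: add s1.
From s1 via epsilon: add s11, s13.
No new states can be added; the closed set is {s1, s4, s5, s7, s9, s10, s11, s12, s13, s14}.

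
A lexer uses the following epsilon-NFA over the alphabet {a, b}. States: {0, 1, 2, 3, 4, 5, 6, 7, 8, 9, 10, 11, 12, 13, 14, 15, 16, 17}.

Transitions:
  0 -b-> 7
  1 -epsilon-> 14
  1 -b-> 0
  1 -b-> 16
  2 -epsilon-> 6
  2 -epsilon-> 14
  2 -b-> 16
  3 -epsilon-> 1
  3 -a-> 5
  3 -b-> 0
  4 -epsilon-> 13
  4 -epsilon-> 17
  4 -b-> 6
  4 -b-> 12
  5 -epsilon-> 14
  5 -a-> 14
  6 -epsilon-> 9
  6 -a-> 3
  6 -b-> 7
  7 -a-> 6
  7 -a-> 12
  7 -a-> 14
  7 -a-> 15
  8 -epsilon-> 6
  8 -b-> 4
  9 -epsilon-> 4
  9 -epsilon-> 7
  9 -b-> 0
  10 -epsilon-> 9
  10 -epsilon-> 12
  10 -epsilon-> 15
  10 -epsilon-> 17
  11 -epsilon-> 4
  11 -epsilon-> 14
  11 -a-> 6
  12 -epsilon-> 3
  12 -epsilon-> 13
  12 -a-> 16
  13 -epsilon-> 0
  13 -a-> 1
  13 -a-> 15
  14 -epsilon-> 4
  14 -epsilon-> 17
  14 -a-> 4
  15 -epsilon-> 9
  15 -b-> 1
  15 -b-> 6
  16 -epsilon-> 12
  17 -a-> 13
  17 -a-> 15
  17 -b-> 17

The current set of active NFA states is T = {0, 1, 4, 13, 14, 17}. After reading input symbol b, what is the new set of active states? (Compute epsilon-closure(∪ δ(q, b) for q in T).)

{0, 1, 3, 4, 6, 7, 9, 12, 13, 14, 16, 17}

0 on b → {7}.
1 on b → {0, 16}.
4 on b → {6, 12}.
17 on b → {17}.
No b-transition from 13, 14.
Union after reading b: {0, 6, 7, 12, 16, 17}.
Now take the epsilon-closure:
From 6 via epsilon: add 9.
From 12 via epsilon: add 3, 13.
From 3 via epsilon: add 1.
From 9 via epsilon: add 4.
From 1 via epsilon: add 14.
No new states can be added; the closed set is {0, 1, 3, 4, 6, 7, 9, 12, 13, 14, 16, 17}.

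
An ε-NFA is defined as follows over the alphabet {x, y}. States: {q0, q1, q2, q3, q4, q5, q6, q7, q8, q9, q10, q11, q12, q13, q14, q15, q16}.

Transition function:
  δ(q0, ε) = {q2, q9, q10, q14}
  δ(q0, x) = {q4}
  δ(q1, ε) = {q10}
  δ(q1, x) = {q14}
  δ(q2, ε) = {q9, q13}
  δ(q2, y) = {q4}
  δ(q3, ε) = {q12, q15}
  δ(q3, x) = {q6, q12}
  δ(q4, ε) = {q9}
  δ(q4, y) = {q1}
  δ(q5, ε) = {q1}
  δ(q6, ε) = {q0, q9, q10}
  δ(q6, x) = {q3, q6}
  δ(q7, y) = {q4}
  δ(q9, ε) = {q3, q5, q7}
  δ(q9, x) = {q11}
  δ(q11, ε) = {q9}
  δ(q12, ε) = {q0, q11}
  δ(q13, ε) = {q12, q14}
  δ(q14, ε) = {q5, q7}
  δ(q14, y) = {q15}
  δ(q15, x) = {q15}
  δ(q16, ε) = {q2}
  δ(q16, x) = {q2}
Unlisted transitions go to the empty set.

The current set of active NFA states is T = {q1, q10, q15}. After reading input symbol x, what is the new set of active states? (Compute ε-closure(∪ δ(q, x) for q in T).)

{q1, q5, q7, q10, q14, q15}

q1 on x → {q14}.
q15 on x → {q15}.
No x-transition from q10.
Union after reading x: {q14, q15}.
Now take the ε-closure:
From q14 via ε: add q5, q7.
From q5 via ε: add q1.
From q1 via ε: add q10.
No new states can be added; the closed set is {q1, q5, q7, q10, q14, q15}.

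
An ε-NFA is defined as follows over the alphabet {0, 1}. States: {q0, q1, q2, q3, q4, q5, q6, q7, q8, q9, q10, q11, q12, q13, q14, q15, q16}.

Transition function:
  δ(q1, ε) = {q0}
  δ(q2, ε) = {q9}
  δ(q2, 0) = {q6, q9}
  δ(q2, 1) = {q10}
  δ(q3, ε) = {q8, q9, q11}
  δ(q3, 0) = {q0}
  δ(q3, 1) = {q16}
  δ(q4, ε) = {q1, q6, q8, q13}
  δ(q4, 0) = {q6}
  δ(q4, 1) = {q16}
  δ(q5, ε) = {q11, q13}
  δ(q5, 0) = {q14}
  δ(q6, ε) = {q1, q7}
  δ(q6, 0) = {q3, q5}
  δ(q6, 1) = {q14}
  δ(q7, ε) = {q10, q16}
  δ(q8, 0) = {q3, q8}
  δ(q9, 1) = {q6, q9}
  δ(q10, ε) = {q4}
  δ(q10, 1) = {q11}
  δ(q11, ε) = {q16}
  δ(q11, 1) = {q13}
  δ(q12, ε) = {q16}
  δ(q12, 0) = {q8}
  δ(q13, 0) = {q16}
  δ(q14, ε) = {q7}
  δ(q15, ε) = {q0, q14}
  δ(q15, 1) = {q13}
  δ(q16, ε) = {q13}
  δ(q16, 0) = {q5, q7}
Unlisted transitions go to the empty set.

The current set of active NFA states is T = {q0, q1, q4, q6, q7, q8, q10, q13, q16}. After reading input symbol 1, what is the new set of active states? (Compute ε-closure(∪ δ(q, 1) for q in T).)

{q0, q1, q4, q6, q7, q8, q10, q11, q13, q14, q16}

q4 on 1 → {q16}.
q6 on 1 → {q14}.
q10 on 1 → {q11}.
No 1-transition from q0, q1, q7, q8, q13, q16.
Union after reading 1: {q11, q14, q16}.
Now take the ε-closure:
From q14 via ε: add q7.
From q16 via ε: add q13.
From q7 via ε: add q10.
From q10 via ε: add q4.
From q4 via ε: add q1, q6, q8.
From q1 via ε: add q0.
No new states can be added; the closed set is {q0, q1, q4, q6, q7, q8, q10, q11, q13, q14, q16}.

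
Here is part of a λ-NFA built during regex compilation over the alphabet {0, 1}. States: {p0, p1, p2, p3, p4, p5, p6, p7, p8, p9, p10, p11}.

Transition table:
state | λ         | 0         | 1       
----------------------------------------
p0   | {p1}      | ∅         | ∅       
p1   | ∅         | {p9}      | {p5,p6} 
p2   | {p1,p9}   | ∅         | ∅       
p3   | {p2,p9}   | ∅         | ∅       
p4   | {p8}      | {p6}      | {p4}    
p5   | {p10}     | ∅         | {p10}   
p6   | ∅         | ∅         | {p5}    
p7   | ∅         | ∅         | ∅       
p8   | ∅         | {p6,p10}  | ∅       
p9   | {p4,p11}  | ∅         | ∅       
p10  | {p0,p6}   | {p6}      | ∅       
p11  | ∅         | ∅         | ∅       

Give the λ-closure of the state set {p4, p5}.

Start with {p4, p5}.
From p4 via λ: add p8.
From p5 via λ: add p10.
From p10 via λ: add p0, p6.
From p0 via λ: add p1.
No new states can be added; the closed set is {p0, p1, p4, p5, p6, p8, p10}.

{p0, p1, p4, p5, p6, p8, p10}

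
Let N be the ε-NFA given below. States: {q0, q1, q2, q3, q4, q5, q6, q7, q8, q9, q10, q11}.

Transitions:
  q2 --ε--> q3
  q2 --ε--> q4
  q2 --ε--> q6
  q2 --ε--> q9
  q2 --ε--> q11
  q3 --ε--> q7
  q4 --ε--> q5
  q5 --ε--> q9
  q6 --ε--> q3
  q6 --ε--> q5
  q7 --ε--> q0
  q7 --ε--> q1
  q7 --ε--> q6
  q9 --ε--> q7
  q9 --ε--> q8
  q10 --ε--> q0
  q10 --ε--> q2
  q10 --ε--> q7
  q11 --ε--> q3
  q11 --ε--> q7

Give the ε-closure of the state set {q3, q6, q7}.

Start with {q3, q6, q7}.
From q6 via ε: add q5.
From q7 via ε: add q0, q1.
From q5 via ε: add q9.
From q9 via ε: add q8.
No new states can be added; the closed set is {q0, q1, q3, q5, q6, q7, q8, q9}.

{q0, q1, q3, q5, q6, q7, q8, q9}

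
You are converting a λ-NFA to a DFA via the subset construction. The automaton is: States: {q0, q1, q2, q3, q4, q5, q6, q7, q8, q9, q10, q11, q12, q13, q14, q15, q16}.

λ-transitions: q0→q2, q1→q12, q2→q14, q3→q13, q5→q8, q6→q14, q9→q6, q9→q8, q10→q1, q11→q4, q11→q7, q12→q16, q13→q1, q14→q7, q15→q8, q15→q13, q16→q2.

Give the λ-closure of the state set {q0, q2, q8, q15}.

Start with {q0, q2, q8, q15}.
From q2 via λ: add q14.
From q15 via λ: add q13.
From q13 via λ: add q1.
From q14 via λ: add q7.
From q1 via λ: add q12.
From q12 via λ: add q16.
No new states can be added; the closed set is {q0, q1, q2, q7, q8, q12, q13, q14, q15, q16}.

{q0, q1, q2, q7, q8, q12, q13, q14, q15, q16}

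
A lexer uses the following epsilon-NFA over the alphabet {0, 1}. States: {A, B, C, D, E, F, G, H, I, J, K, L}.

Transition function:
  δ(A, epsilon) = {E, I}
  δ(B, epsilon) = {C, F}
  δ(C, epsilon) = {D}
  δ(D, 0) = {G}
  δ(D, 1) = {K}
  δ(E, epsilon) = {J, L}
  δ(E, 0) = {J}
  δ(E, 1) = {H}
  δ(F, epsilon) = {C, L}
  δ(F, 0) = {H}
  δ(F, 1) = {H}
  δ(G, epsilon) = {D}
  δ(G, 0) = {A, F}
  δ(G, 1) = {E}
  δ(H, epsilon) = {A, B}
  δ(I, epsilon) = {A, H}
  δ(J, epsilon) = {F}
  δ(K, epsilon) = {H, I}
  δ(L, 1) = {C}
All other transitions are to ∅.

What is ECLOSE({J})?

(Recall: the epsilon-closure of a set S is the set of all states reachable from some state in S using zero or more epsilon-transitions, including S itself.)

Start with {J}.
From J via epsilon: add F.
From F via epsilon: add C, L.
From C via epsilon: add D.
No new states can be added; the closed set is {C, D, F, J, L}.

{C, D, F, J, L}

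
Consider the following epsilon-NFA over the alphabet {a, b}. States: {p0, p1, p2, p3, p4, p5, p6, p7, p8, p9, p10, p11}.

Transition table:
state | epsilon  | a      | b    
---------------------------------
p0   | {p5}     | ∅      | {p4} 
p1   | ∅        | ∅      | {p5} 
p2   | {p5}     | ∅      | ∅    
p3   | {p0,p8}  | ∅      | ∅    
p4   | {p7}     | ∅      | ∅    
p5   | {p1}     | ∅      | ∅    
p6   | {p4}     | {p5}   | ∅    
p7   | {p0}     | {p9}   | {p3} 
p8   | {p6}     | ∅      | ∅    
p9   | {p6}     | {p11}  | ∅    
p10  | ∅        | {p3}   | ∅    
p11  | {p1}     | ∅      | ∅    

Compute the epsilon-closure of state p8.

Start with {p8}.
From p8 via epsilon: add p6.
From p6 via epsilon: add p4.
From p4 via epsilon: add p7.
From p7 via epsilon: add p0.
From p0 via epsilon: add p5.
From p5 via epsilon: add p1.
No new states can be added; the closed set is {p0, p1, p4, p5, p6, p7, p8}.

{p0, p1, p4, p5, p6, p7, p8}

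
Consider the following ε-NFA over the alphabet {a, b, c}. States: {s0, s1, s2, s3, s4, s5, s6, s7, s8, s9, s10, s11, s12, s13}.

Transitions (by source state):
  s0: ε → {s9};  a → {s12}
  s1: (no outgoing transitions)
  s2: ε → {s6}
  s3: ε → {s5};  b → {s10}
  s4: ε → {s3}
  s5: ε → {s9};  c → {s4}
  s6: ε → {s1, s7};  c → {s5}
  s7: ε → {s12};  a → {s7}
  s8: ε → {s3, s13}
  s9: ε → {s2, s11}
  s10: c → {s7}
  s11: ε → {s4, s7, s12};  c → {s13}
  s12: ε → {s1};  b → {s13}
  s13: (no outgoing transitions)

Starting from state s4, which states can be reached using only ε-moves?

Start with {s4}.
From s4 via ε: add s3.
From s3 via ε: add s5.
From s5 via ε: add s9.
From s9 via ε: add s2, s11.
From s2 via ε: add s6.
From s11 via ε: add s7, s12.
From s6 via ε: add s1.
No new states can be added; the closed set is {s1, s2, s3, s4, s5, s6, s7, s9, s11, s12}.

{s1, s2, s3, s4, s5, s6, s7, s9, s11, s12}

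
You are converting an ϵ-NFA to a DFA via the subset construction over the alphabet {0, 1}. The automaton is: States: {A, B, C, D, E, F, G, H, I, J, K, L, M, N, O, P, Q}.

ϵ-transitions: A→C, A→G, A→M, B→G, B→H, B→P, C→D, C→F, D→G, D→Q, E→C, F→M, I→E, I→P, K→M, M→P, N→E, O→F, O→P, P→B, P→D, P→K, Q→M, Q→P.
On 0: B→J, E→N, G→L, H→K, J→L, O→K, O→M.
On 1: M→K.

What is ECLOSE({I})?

{B, C, D, E, F, G, H, I, K, M, P, Q}

Start with {I}.
From I via ϵ: add E, P.
From E via ϵ: add C.
From P via ϵ: add B, D, K.
From B via ϵ: add G, H.
From C via ϵ: add F.
From D via ϵ: add Q.
From K via ϵ: add M.
No new states can be added; the closed set is {B, C, D, E, F, G, H, I, K, M, P, Q}.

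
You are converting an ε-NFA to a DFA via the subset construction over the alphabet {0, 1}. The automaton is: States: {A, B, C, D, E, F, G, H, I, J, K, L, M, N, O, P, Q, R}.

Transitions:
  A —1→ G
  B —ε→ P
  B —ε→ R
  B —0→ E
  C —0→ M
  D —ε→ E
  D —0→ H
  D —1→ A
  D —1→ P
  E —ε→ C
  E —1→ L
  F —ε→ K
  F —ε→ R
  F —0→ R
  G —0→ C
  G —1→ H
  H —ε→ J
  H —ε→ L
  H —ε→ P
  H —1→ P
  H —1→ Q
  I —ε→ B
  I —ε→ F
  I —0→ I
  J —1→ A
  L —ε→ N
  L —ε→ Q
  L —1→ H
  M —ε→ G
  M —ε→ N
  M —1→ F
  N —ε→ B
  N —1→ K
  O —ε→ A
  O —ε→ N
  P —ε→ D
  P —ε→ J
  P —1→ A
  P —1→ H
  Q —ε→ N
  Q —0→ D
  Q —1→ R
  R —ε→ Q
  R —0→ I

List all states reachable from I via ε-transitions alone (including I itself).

Start with {I}.
From I via ε: add B, F.
From B via ε: add P, R.
From F via ε: add K.
From P via ε: add D, J.
From R via ε: add Q.
From D via ε: add E.
From Q via ε: add N.
From E via ε: add C.
No new states can be added; the closed set is {B, C, D, E, F, I, J, K, N, P, Q, R}.

{B, C, D, E, F, I, J, K, N, P, Q, R}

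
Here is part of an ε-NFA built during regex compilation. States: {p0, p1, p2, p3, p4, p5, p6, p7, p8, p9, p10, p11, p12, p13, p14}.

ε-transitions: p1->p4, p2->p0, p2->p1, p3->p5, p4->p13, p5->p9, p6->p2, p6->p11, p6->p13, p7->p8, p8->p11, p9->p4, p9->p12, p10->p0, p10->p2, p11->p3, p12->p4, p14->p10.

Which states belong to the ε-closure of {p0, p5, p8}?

{p0, p3, p4, p5, p8, p9, p11, p12, p13}

Start with {p0, p5, p8}.
From p5 via ε: add p9.
From p8 via ε: add p11.
From p9 via ε: add p4, p12.
From p11 via ε: add p3.
From p4 via ε: add p13.
No new states can be added; the closed set is {p0, p3, p4, p5, p8, p9, p11, p12, p13}.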